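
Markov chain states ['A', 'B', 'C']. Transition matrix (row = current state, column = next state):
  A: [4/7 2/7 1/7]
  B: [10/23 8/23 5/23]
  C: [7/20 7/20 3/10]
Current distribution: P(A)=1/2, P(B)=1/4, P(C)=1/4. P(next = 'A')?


P(next=A) = Σᵢ P(now=i)×P(i→A)
= 1/2×4/7 + 1/4×10/23 + 1/4×7/20
= 2/7 + 5/46 + 7/80 = 6207/12880

P = 6207/12880 ≈ 0.4819


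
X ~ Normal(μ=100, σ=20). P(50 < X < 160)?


z₁=(50-100)/20=-2.5, z₂=(160-100)/20=3.0
P = Φ(3.0) - Φ(-2.5) = 0.998650 - 0.006210 = 0.992440 ≈ 0.9924

P(50 < X < 160) ≈ 0.9924


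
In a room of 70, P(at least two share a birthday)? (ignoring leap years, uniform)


P(all different) = Π(365-i)/365 for i=0..69
= 0.000840
P(match) = 1 - 0.000840 = 0.999160

P ≈ 0.9992 ≈ 99.92%


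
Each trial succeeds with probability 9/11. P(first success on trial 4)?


Geometric: P(X=4) = (1-p)^(k-1)×p = (2/11)^3×9/11 = 72/14641

P(X=4) = 72/14641 ≈ 0.49%


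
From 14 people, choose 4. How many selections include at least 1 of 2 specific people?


Complement: C(14,4) - C(12,4) = 1001 - 495 = 506

506


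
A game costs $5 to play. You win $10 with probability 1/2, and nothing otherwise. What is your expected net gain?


E[gain] = (10-5)×1/2 + (-5)×1/2
= 5/2 - 5/2 = 0

Expected net gain = $0 ≈ $0.00


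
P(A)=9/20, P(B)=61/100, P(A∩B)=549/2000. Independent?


P(A)×P(B) = 549/2000
P(A∩B) = 549/2000
Equal ✓ → Independent

Yes, independent


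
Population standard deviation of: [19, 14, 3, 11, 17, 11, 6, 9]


Mean = 90/8 = 45/4
  (19-45/4)²=961/16
  (14-45/4)²=121/16
  (3-45/4)²=1089/16
  (11-45/4)²=1/16
  (17-45/4)²=529/16
  (11-45/4)²=1/16
  (6-45/4)²=441/16
  (9-45/4)²=81/16
Σ(x-μ)² = 403/2
σ² = (403/2)/8 = 403/16

σ = √(403/16) ≈ 5.0187


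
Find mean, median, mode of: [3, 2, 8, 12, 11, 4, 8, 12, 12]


Sorted: [2, 3, 4, 8, 8, 11, 12, 12, 12]
Mean = 72/9 = 8
Median = 8
Freq: {3: 1, 2: 1, 8: 2, 12: 3, 11: 1, 4: 1}
Mode: [12]

Mean=8, Median=8, Mode=12


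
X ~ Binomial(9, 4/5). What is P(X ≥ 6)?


P(X ≥ 6) = Σ P(X=i) for i=6..9
P(X=6) = 344064/1953125
P(X=7) = 589824/1953125
P(X=8) = 589824/1953125
P(X=9) = 262144/1953125
Sum = 1785856/1953125

P(X ≥ 6) = 1785856/1953125 ≈ 91.44%


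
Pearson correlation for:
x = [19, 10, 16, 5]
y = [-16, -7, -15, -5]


n=4, Σx=50, Σy=-43, Σxy=-639, Σx²=742, Σy²=555
r = (4×(-639) - 50×(-43))/√((4×742 - 50²)(4×555 - (-43)²))
= -406/√(468×371) = -406/√173628 ≈ -406/416.6869 ≈ -0.9744

r ≈ -0.9744


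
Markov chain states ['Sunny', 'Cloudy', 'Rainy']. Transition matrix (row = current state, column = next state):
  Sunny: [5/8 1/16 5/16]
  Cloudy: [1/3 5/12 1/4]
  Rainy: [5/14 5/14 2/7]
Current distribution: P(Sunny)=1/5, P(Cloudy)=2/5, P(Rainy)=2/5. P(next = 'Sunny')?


P(next=Sunny) = Σᵢ P(now=i)×P(i→Sunny)
= 1/5×5/8 + 2/5×1/3 + 2/5×5/14
= 1/8 + 2/15 + 1/7 = 337/840

P = 337/840 ≈ 0.4012


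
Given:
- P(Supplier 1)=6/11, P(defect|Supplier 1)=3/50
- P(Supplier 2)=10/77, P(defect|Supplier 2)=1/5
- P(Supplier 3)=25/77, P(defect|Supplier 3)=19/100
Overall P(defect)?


P(B) = Σ P(B|Aᵢ)×P(Aᵢ)
  3/50×6/11 = 9/275
  1/5×10/77 = 2/77
  19/100×25/77 = 19/308
Sum = 927/7700

P(defect) = 927/7700 ≈ 12.04%


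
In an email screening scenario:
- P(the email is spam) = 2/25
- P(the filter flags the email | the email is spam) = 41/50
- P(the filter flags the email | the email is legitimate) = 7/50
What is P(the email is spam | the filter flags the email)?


Using Bayes' theorem:
P(A|B) = P(B|A)·P(A) / P(B)

P(the filter flags the email) = 41/50 × 2/25 + 7/50 × 23/25
= 41/625 + 161/1250 = 243/1250

P(the email is spam|the filter flags the email) = (41/625) / (243/1250) = 82/243

P(the email is spam|the filter flags the email) = 82/243 ≈ 33.74%


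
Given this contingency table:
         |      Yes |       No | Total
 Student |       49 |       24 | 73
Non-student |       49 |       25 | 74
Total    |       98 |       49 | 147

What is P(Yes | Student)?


P(Yes | Student) = 49/(49+24) = 49/73

P(Yes|Student) = 49/73 ≈ 67.12%


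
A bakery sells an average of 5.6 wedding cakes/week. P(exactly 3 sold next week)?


Poisson(λ=5.6): P(X=3) = e^(-λ)×λ^k/k!
= e^(-5.6) × 5.6^3 / 3!
≈ 0.003697863716 × 175.616 / 6 ≈ 0.108234

P(X=3) ≈ 0.108234 ≈ 10.82%


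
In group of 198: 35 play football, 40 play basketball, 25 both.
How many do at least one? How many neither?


|A∪B| = 35+40-25 = 50
Neither = 198-50 = 148

At least one: 50; Neither: 148


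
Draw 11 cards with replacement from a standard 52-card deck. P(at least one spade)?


P(not a spade) = 39/52 = 3/4
P(none in 11 draws) = (3/4)^11 = 177147/4194304
P(≥1 spade) = 1 - 177147/4194304 = 4017157/4194304

P = 4017157/4194304 ≈ 95.78%


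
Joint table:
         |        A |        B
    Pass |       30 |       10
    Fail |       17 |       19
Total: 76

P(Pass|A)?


P(Pass|A) = 30/(30+17) = 30/47

P = 30/47 ≈ 63.83%


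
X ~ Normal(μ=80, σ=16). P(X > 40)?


z = (40-80)/16 = -2.5
P(X > 40) = 1 - P(Z ≤ -2.5) = 1 - 0.0062 = 0.9938

P(X > 40) ≈ 0.9938


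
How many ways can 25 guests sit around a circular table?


Circular arrangements of 25 distinct objects: fix one position to break rotational symmetry.
(n-1)! = 24! = 620448401733239439360000

620448401733239439360000


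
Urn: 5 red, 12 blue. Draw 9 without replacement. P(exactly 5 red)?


Hypergeometric: C(5,5)×C(12,4)/C(17,9)
= 1×495/24310 = 9/442

P(X=5) = 9/442 ≈ 2.04%


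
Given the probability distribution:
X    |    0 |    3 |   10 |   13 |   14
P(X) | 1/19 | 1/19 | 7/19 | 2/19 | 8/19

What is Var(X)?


E[X] = 211/19
E[X²] = 2615/19
Var(X) = E[X²] - (E[X])² = 2615/19 - 44521/361 = 5164/361

Var(X) = 5164/361 ≈ 14.3047


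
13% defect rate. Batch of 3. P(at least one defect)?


P(all good) = (87/100)^3 = 658503/1000000
P(≥1 defect) = 341497/1000000

P = 341497/1000000 ≈ 34.15%


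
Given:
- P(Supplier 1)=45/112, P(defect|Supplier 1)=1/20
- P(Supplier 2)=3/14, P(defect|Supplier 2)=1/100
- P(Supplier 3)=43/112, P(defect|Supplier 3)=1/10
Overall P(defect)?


P(B) = Σ P(B|Aᵢ)×P(Aᵢ)
  1/20×45/112 = 9/448
  1/100×3/14 = 3/1400
  1/10×43/112 = 43/1120
Sum = 97/1600

P(defect) = 97/1600 ≈ 6.06%


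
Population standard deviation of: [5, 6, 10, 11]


Mean = 32/4 = 8
  (5-8)²=9
  (6-8)²=4
  (10-8)²=4
  (11-8)²=9
Σ(x-μ)² = 26
σ² = 26/4 = 13/2

σ = √(13/2) ≈ 2.5495


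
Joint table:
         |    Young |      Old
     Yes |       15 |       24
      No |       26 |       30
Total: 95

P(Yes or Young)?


P(Yes∨Young) = P(Yes) + P(Young) - P(Yes∧Young)
= (39 + 41 - 15)/95 = 65/95 = 13/19

P = 13/19 ≈ 68.42%


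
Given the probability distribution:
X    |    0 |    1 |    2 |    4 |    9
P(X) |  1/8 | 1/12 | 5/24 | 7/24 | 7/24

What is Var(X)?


E[X] = 103/24
E[X²] = 701/24
Var(X) = E[X²] - (E[X])² = 701/24 - 10609/576 = 6215/576

Var(X) = 6215/576 ≈ 10.7899


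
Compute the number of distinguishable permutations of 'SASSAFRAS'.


Letters: 9, freq: {'S': 4, 'A': 3, 'F': 1, 'R': 1}
9!/(4!×3!×1!×1!) = 362880/144 = 2520

2520


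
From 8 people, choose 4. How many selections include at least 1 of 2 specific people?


Complement: C(8,4) - C(6,4) = 70 - 15 = 55

55


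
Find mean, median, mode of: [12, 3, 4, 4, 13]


Sorted: [3, 4, 4, 12, 13]
Mean = 36/5
Median = 4
Freq: {12: 1, 3: 1, 4: 2, 13: 1}
Mode: [4]

Mean=36/5, Median=4, Mode=4


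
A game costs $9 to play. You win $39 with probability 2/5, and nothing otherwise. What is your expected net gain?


E[gain] = (39-9)×2/5 + (-9)×3/5
= 12 - 27/5 = 33/5

Expected net gain = $33/5 ≈ $6.60


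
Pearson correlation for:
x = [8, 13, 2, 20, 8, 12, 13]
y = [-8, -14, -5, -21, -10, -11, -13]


n=7, Σx=76, Σy=-82, Σxy=-1057, Σx²=1014, Σy²=1116
r = (7×(-1057) - 76×(-82))/√((7×1014 - 76²)(7×1116 - (-82)²))
= -1167/√(1322×1088) = -1167/√1438336 ≈ -1167/1199.3065 ≈ -0.9731

r ≈ -0.9731


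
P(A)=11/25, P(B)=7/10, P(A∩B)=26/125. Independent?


P(A)×P(B) = 77/250
P(A∩B) = 26/125
Not equal → NOT independent

No, not independent


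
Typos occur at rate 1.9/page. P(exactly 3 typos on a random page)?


Poisson(λ=1.9): P(X=3) = e^(-λ)×λ^k/k!
= e^(-1.9) × 1.9^3 / 3!
≈ 0.1495686192 × 6.859 / 6 ≈ 0.170982

P(X=3) ≈ 0.170982 ≈ 17.10%


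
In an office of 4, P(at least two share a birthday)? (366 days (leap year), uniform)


P(all different) = Π(366-i)/366 for i=0..3
= 0.983689
P(match) = 1 - 0.983689 = 0.016311

P ≈ 0.0163 ≈ 1.63%


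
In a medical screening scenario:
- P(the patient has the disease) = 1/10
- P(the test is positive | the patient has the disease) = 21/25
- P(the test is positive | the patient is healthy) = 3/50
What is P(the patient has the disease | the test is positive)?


Using Bayes' theorem:
P(A|B) = P(B|A)·P(A) / P(B)

P(the test is positive) = 21/25 × 1/10 + 3/50 × 9/10
= 21/250 + 27/500 = 69/500

P(the patient has the disease|the test is positive) = (21/250) / (69/500) = 14/23

P(the patient has the disease|the test is positive) = 14/23 ≈ 60.87%


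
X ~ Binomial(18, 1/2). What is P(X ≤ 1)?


P(X ≤ 1) = Σ P(X=i) for i=0..1
P(X=0) = 1/262144
P(X=1) = 9/131072
Sum = 19/262144

P(X ≤ 1) = 19/262144 ≈ 0.01%


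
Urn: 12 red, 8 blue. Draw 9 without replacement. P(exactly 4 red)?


Hypergeometric: C(12,4)×C(8,5)/C(20,9)
= 495×56/167960 = 693/4199

P(X=4) = 693/4199 ≈ 16.50%


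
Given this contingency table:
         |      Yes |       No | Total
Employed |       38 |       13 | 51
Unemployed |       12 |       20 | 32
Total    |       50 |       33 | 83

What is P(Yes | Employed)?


P(Yes | Employed) = 38/(38+13) = 38/51

P(Yes|Employed) = 38/51 ≈ 74.51%


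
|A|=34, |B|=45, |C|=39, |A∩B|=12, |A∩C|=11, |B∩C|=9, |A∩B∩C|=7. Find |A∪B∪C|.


|A∪B∪C| = 34+45+39-12-11-9+7 = 93

|A∪B∪C| = 93


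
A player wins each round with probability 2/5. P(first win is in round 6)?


Geometric: P(X=6) = (1-p)^(k-1)×p = (3/5)^5×2/5 = 486/15625

P(X=6) = 486/15625 ≈ 3.11%


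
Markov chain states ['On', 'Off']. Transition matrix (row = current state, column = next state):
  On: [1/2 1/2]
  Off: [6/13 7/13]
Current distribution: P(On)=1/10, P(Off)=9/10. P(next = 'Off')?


P(next=Off) = Σᵢ P(now=i)×P(i→Off)
= 1/10×1/2 + 9/10×7/13
= 1/20 + 63/130 = 139/260

P = 139/260 ≈ 0.5346


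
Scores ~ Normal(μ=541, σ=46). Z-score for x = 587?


z = (x - μ)/σ = (587 - 541)/46 = 1.0

z = 1.0


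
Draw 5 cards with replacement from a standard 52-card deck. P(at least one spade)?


P(not a spade) = 39/52 = 3/4
P(none in 5 draws) = (3/4)^5 = 243/1024
P(≥1 spade) = 1 - 243/1024 = 781/1024

P = 781/1024 ≈ 76.27%


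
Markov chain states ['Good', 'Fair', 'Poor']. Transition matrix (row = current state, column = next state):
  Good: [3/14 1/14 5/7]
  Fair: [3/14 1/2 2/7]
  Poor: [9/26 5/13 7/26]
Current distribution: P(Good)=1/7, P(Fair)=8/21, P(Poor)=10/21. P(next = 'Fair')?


P(next=Fair) = Σᵢ P(now=i)×P(i→Fair)
= 1/7×1/14 + 8/21×1/2 + 10/21×5/13
= 1/98 + 4/21 + 50/273 = 489/1274

P = 489/1274 ≈ 0.3838


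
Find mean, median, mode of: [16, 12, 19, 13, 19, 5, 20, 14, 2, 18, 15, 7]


Sorted: [2, 5, 7, 12, 13, 14, 15, 16, 18, 19, 19, 20]
Mean = 160/12 = 40/3
Median = 29/2
Freq: {16: 1, 12: 1, 19: 2, 13: 1, 5: 1, 20: 1, 14: 1, 2: 1, 18: 1, 15: 1, 7: 1}
Mode: [19]

Mean=40/3, Median=29/2, Mode=19


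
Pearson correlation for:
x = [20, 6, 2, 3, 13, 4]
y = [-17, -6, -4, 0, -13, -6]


n=6, Σx=48, Σy=-46, Σxy=-577, Σx²=634, Σy²=546
r = (6×(-577) - 48×(-46))/√((6×634 - 48²)(6×546 - (-46)²))
= -1254/√(1500×1160) = -1254/√1740000 ≈ -1254/1319.0906 ≈ -0.9507

r ≈ -0.9507


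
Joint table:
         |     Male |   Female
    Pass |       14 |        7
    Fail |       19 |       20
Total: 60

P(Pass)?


P(Pass) = (14+7)/60 = 21/60 = 7/20

P(Pass) = 7/20 ≈ 35.00%


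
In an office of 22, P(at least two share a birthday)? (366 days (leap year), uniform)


P(all different) = Π(366-i)/366 for i=0..21
= 0.525249
P(match) = 1 - 0.525249 = 0.474751

P ≈ 0.4748 ≈ 47.48%


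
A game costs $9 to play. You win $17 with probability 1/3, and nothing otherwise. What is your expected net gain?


E[gain] = (17-9)×1/3 + (-9)×2/3
= 8/3 - 6 = -10/3

Expected net gain = $-10/3 ≈ $-3.33


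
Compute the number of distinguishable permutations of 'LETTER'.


Letters: 6, freq: {'L': 1, 'E': 2, 'T': 2, 'R': 1}
6!/(1!×2!×2!×1!) = 720/4 = 180

180


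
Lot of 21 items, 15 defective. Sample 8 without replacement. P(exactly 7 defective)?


Hypergeometric: C(15,7)×C(6,1)/C(21,8)
= 6435×6/203490 = 429/2261

P(X=7) = 429/2261 ≈ 18.97%


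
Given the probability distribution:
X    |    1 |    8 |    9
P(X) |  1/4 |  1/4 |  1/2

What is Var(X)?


E[X] = 27/4
E[X²] = 227/4
Var(X) = E[X²] - (E[X])² = 227/4 - 729/16 = 179/16

Var(X) = 179/16 ≈ 11.1875


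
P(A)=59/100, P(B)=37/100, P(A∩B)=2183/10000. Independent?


P(A)×P(B) = 2183/10000
P(A∩B) = 2183/10000
Equal ✓ → Independent

Yes, independent


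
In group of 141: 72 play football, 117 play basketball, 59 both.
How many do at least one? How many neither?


|A∪B| = 72+117-59 = 130
Neither = 141-130 = 11

At least one: 130; Neither: 11


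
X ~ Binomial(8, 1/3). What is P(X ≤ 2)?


P(X ≤ 2) = Σ P(X=i) for i=0..2
P(X=0) = 256/6561
P(X=1) = 1024/6561
P(X=2) = 1792/6561
Sum = 1024/2187

P(X ≤ 2) = 1024/2187 ≈ 46.82%


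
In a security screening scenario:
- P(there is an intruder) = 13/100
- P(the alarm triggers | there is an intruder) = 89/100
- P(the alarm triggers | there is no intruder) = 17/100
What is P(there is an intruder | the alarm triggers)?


Using Bayes' theorem:
P(A|B) = P(B|A)·P(A) / P(B)

P(the alarm triggers) = 89/100 × 13/100 + 17/100 × 87/100
= 1157/10000 + 1479/10000 = 659/2500

P(there is an intruder|the alarm triggers) = (1157/10000) / (659/2500) = 1157/2636

P(there is an intruder|the alarm triggers) = 1157/2636 ≈ 43.89%


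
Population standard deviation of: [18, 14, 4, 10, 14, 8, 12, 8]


Mean = 88/8 = 11
  (18-11)²=49
  (14-11)²=9
  (4-11)²=49
  (10-11)²=1
  (14-11)²=9
  (8-11)²=9
  (12-11)²=1
  (8-11)²=9
Σ(x-μ)² = 136
σ² = 136/8 = 17

σ = √(17) ≈ 4.1231


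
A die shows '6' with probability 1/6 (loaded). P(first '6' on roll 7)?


Geometric: P(X=7) = (1-p)^(k-1)×p = (5/6)^6×1/6 = 15625/279936

P(X=7) = 15625/279936 ≈ 5.58%


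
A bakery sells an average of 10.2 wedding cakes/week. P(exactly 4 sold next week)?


Poisson(λ=10.2): P(X=4) = e^(-λ)×λ^k/k!
= e^(-10.2) × 10.2^4 / 4!
≈ 3.717031868e-05 × 10824.3216 / 24 ≈ 0.016764

P(X=4) ≈ 0.016764 ≈ 1.68%


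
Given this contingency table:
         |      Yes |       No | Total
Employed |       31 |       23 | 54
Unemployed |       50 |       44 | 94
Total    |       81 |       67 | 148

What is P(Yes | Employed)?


P(Yes | Employed) = 31/(31+23) = 31/54

P(Yes|Employed) = 31/54 ≈ 57.41%


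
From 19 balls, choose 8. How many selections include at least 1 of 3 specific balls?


Complement: C(19,8) - C(16,8) = 75582 - 12870 = 62712

62712


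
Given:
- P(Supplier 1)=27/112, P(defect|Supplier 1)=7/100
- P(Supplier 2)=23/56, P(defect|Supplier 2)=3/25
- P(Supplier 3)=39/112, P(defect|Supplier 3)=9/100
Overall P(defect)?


P(B) = Σ P(B|Aᵢ)×P(Aᵢ)
  7/100×27/112 = 27/1600
  3/25×23/56 = 69/1400
  9/100×39/112 = 351/11200
Sum = 39/400

P(defect) = 39/400 ≈ 9.75%


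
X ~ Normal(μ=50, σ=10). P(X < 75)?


z = (75-50)/10 = 2.5
P(Z < 2.5) = 0.9938

P(X < 75) ≈ 0.9938


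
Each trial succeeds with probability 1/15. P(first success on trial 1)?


Geometric: P(X=1) = (1-p)^(k-1)×p = (14/15)^0×1/15 = 1/15

P(X=1) = 1/15 ≈ 6.67%


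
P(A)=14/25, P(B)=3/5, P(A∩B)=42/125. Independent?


P(A)×P(B) = 42/125
P(A∩B) = 42/125
Equal ✓ → Independent

Yes, independent


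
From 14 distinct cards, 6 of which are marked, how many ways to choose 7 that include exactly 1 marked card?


Choose 1 of the 6 marked cards and 6 of the other 8 cards:
C(6,1)×C(8,6) = 6×28 = 168

168


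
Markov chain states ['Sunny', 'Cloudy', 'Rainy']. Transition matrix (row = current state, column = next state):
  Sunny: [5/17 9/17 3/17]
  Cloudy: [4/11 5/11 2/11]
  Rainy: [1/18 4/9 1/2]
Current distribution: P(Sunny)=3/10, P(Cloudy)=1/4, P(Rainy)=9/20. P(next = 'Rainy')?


P(next=Rainy) = Σᵢ P(now=i)×P(i→Rainy)
= 3/10×3/17 + 1/4×2/11 + 9/20×1/2
= 9/170 + 1/22 + 9/40 = 2419/7480

P = 2419/7480 ≈ 0.3234


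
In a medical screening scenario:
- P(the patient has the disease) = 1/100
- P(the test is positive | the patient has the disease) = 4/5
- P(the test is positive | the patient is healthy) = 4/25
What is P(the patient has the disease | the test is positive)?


Using Bayes' theorem:
P(A|B) = P(B|A)·P(A) / P(B)

P(the test is positive) = 4/5 × 1/100 + 4/25 × 99/100
= 1/125 + 99/625 = 104/625

P(the patient has the disease|the test is positive) = (1/125) / (104/625) = 5/104

P(the patient has the disease|the test is positive) = 5/104 ≈ 4.81%


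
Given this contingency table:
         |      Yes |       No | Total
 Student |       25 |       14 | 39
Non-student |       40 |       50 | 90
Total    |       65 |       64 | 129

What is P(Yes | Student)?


P(Yes | Student) = 25/(25+14) = 25/39

P(Yes|Student) = 25/39 ≈ 64.10%


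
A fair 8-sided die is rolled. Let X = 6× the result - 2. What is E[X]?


E[die] = (1+8)/2 = 9/2
E[X] = 6×9/2 - 2 = 25

E[X] = 25


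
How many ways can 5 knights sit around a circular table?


Circular arrangements of 5 distinct objects: fix one position to break rotational symmetry.
(n-1)! = 4! = 24

24


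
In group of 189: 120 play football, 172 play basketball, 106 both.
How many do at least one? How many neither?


|A∪B| = 120+172-106 = 186
Neither = 189-186 = 3

At least one: 186; Neither: 3


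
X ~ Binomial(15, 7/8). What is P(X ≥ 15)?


P(X ≥ 15) = Σ P(X=i) for i=15..15
P(X=15) = 4747561509943/35184372088832
Sum = 4747561509943/35184372088832

P(X ≥ 15) = 4747561509943/35184372088832 ≈ 13.49%


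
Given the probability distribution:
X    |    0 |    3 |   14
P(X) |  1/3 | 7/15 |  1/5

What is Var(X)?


E[X] = 21/5
E[X²] = 217/5
Var(X) = E[X²] - (E[X])² = 217/5 - 441/25 = 644/25

Var(X) = 644/25 ≈ 25.7600


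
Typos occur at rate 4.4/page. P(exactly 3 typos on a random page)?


Poisson(λ=4.4): P(X=3) = e^(-λ)×λ^k/k!
= e^(-4.4) × 4.4^3 / 3!
≈ 0.0122773399 × 85.184 / 6 ≈ 0.174305

P(X=3) ≈ 0.174305 ≈ 17.43%


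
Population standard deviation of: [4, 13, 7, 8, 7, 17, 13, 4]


Mean = 73/8
  (4-73/8)²=1681/64
  (13-73/8)²=961/64
  (7-73/8)²=289/64
  (8-73/8)²=81/64
  (7-73/8)²=289/64
  (17-73/8)²=3969/64
  (13-73/8)²=961/64
  (4-73/8)²=1681/64
Σ(x-μ)² = 1239/8
σ² = (1239/8)/8 = 1239/64

σ = √(1239/64) ≈ 4.3999


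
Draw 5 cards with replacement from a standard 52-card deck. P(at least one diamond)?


P(not a diamond) = 39/52 = 3/4
P(none in 5 draws) = (3/4)^5 = 243/1024
P(≥1 diamond) = 1 - 243/1024 = 781/1024

P = 781/1024 ≈ 76.27%


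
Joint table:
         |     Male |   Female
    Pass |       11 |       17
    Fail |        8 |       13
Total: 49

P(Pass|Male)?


P(Pass|Male) = 11/(11+8) = 11/19

P = 11/19 ≈ 57.89%


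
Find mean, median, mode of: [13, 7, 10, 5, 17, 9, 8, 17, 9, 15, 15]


Sorted: [5, 7, 8, 9, 9, 10, 13, 15, 15, 17, 17]
Mean = 125/11
Median = 10
Freq: {13: 1, 7: 1, 10: 1, 5: 1, 17: 2, 9: 2, 8: 1, 15: 2}
Mode: [9, 15, 17]

Mean=125/11, Median=10, Mode=[9, 15, 17]


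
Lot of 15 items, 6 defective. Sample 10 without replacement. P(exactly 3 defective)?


Hypergeometric: C(6,3)×C(9,7)/C(15,10)
= 20×36/3003 = 240/1001

P(X=3) = 240/1001 ≈ 23.98%


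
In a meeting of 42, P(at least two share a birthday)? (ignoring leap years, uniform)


P(all different) = Π(365-i)/365 for i=0..41
= 0.085970
P(match) = 1 - 0.085970 = 0.914030

P ≈ 0.9140 ≈ 91.40%


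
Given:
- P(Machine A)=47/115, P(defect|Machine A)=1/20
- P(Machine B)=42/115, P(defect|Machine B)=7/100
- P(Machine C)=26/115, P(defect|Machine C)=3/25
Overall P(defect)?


P(B) = Σ P(B|Aᵢ)×P(Aᵢ)
  1/20×47/115 = 47/2300
  7/100×42/115 = 147/5750
  3/25×26/115 = 78/2875
Sum = 841/11500

P(defect) = 841/11500 ≈ 7.31%


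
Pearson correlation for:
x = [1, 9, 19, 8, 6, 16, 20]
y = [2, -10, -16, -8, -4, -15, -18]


n=7, Σx=79, Σy=-69, Σxy=-1080, Σx²=1199, Σy²=989
r = (7×(-1080) - 79×(-69))/√((7×1199 - 79²)(7×989 - (-69)²))
= -2109/√(2152×2162) = -2109/√4652624 ≈ -2109/2156.9942 ≈ -0.9777

r ≈ -0.9777


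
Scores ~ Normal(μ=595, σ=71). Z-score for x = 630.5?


z = (x - μ)/σ = (630.5 - 595)/71 = 0.5

z = 0.5


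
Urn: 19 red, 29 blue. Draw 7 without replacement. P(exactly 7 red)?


Hypergeometric: C(19,7)×C(29,0)/C(48,7)
= 50388×1/73629072 = 4199/6135756

P(X=7) = 4199/6135756 ≈ 0.07%


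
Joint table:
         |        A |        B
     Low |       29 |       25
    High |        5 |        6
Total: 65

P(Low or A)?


P(Low∨A) = P(Low) + P(A) - P(Low∧A)
= (54 + 34 - 29)/65 = 59/65

P = 59/65 ≈ 90.77%


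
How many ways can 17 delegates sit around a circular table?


Circular arrangements of 17 distinct objects: fix one position to break rotational symmetry.
(n-1)! = 16! = 20922789888000

20922789888000


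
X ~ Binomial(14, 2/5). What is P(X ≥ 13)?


P(X ≥ 13) = Σ P(X=i) for i=13..14
P(X=13) = 344064/6103515625
P(X=14) = 16384/6103515625
Sum = 360448/6103515625

P(X ≥ 13) = 360448/6103515625 ≈ 0.01%


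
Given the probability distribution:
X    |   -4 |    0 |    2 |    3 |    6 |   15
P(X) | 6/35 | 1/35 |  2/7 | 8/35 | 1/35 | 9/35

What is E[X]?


E[X] = Σ x·P(X=x)
= (-4)×(6/35) + (0)×(1/35) + (2)×(2/7) + (3)×(8/35) + (6)×(1/35) + (15)×(9/35)
= 23/5

E[X] = 23/5


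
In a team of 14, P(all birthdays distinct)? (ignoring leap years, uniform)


P(all different) = Π(365-i)/365 for i=0..13
= (365/365)×(364/365)×...×(352/365)
= 0.776897

P ≈ 0.7769 ≈ 77.69%


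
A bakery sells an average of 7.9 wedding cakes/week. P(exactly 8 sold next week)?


Poisson(λ=7.9): P(X=8) = e^(-λ)×λ^k/k!
= e^(-7.9) × 7.9^8 / 8!
≈ 0.0003707435405 × 15171088.0991 / 40320 ≈ 0.139499

P(X=8) ≈ 0.139499 ≈ 13.95%


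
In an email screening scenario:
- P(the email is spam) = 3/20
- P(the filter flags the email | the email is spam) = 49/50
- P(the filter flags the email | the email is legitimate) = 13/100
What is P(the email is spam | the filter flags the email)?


Using Bayes' theorem:
P(A|B) = P(B|A)·P(A) / P(B)

P(the filter flags the email) = 49/50 × 3/20 + 13/100 × 17/20
= 147/1000 + 221/2000 = 103/400

P(the email is spam|the filter flags the email) = (147/1000) / (103/400) = 294/515

P(the email is spam|the filter flags the email) = 294/515 ≈ 57.09%


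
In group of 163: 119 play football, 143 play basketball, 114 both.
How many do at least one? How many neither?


|A∪B| = 119+143-114 = 148
Neither = 163-148 = 15

At least one: 148; Neither: 15


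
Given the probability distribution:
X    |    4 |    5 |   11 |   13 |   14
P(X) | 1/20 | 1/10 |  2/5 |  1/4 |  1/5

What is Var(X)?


E[X] = 223/20
E[X²] = 2663/20
Var(X) = E[X²] - (E[X])² = 2663/20 - 49729/400 = 3531/400

Var(X) = 3531/400 ≈ 8.8275


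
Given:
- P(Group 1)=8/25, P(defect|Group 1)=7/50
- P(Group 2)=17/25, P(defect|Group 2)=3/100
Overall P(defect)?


P(B) = Σ P(B|Aᵢ)×P(Aᵢ)
  7/50×8/25 = 28/625
  3/100×17/25 = 51/2500
Sum = 163/2500

P(defect) = 163/2500 ≈ 6.52%


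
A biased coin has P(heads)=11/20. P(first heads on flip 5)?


Geometric: P(X=5) = (1-p)^(k-1)×p = (9/20)^4×11/20 = 72171/3200000

P(X=5) = 72171/3200000 ≈ 2.26%


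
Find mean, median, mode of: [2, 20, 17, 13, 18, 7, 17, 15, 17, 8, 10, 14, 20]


Sorted: [2, 7, 8, 10, 13, 14, 15, 17, 17, 17, 18, 20, 20]
Mean = 178/13
Median = 15
Freq: {2: 1, 20: 2, 17: 3, 13: 1, 18: 1, 7: 1, 15: 1, 8: 1, 10: 1, 14: 1}
Mode: [17]

Mean=178/13, Median=15, Mode=17


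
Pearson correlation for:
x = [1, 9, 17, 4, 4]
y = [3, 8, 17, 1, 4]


n=5, Σx=35, Σy=33, Σxy=384, Σx²=403, Σy²=379
r = (5×384 - 35×33)/√((5×403 - 35²)(5×379 - 33²))
= 765/√(790×806) = 765/√636740 ≈ 765/797.9599 ≈ 0.9587

r ≈ 0.9587


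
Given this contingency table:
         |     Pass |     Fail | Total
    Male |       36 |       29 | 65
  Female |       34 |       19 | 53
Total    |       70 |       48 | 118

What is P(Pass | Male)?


P(Pass | Male) = 36/(36+29) = 36/65

P(Pass|Male) = 36/65 ≈ 55.38%


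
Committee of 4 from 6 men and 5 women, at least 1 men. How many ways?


Count by #men:
  1M,3W: C(6,1)×C(5,3)=60
  2M,2W: C(6,2)×C(5,2)=150
  3M,1W: C(6,3)×C(5,1)=100
  4M,0W: C(6,4)×C(5,0)=15
Total = 325

325


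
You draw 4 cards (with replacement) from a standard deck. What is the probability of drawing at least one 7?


P(not a 7) = 48/52 = 12/13
P(none in 4 draws) = (12/13)^4 = 20736/28561
P(≥1 7) = 1 - 20736/28561 = 7825/28561

P = 7825/28561 ≈ 27.40%


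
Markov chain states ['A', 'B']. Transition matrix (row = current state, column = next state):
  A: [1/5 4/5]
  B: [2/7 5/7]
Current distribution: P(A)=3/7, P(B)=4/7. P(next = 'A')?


P(next=A) = Σᵢ P(now=i)×P(i→A)
= 3/7×1/5 + 4/7×2/7
= 3/35 + 8/49 = 61/245

P = 61/245 ≈ 0.2490


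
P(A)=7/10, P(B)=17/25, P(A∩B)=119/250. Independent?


P(A)×P(B) = 119/250
P(A∩B) = 119/250
Equal ✓ → Independent

Yes, independent


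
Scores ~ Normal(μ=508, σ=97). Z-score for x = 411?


z = (x - μ)/σ = (411 - 508)/97 = -1.0

z = -1.0


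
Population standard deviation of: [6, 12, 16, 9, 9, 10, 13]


Mean = 75/7
  (6-75/7)²=1089/49
  (12-75/7)²=81/49
  (16-75/7)²=1369/49
  (9-75/7)²=144/49
  (9-75/7)²=144/49
  (10-75/7)²=25/49
  (13-75/7)²=256/49
Σ(x-μ)² = 444/7
σ² = (444/7)/7 = 444/49

σ = √(444/49) ≈ 3.0102


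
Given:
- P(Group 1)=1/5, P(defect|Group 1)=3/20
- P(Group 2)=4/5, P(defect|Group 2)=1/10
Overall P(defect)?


P(B) = Σ P(B|Aᵢ)×P(Aᵢ)
  3/20×1/5 = 3/100
  1/10×4/5 = 2/25
Sum = 11/100

P(defect) = 11/100 ≈ 11.00%


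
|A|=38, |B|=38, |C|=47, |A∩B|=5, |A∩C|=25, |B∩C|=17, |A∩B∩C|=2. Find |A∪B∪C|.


|A∪B∪C| = 38+38+47-5-25-17+2 = 78

|A∪B∪C| = 78


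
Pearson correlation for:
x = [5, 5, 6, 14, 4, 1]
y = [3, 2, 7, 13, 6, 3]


n=6, Σx=35, Σy=34, Σxy=276, Σx²=299, Σy²=276
r = (6×276 - 35×34)/√((6×299 - 35²)(6×276 - 34²))
= 466/√(569×500) = 466/√284500 ≈ 466/533.3854 ≈ 0.8737

r ≈ 0.8737


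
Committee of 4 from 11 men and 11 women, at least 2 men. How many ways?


Count by #men:
  2M,2W: C(11,2)×C(11,2)=3025
  3M,1W: C(11,3)×C(11,1)=1815
  4M,0W: C(11,4)×C(11,0)=330
Total = 5170

5170


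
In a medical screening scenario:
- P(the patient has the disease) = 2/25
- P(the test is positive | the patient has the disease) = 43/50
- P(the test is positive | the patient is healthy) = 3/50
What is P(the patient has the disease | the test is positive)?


Using Bayes' theorem:
P(A|B) = P(B|A)·P(A) / P(B)

P(the test is positive) = 43/50 × 2/25 + 3/50 × 23/25
= 43/625 + 69/1250 = 31/250

P(the patient has the disease|the test is positive) = (43/625) / (31/250) = 86/155

P(the patient has the disease|the test is positive) = 86/155 ≈ 55.48%


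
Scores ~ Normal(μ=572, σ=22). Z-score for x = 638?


z = (x - μ)/σ = (638 - 572)/22 = 3.0

z = 3.0


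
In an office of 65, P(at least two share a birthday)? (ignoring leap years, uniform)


P(all different) = Π(365-i)/365 for i=0..64
= 0.002317
P(match) = 1 - 0.002317 = 0.997683

P ≈ 0.9977 ≈ 99.77%


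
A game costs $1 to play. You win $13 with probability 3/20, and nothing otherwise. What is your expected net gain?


E[gain] = (13-1)×3/20 + (-1)×17/20
= 9/5 - 17/20 = 19/20

Expected net gain = $19/20 ≈ $0.95


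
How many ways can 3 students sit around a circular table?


Circular arrangements of 3 distinct objects: fix one position to break rotational symmetry.
(n-1)! = 2! = 2

2


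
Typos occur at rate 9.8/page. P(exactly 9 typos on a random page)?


Poisson(λ=9.8): P(X=9) = e^(-λ)×λ^k/k!
= e^(-9.8) × 9.8^9 / 9!
≈ 5.545159943e-05 × 833747762.13 / 362880 ≈ 0.127405

P(X=9) ≈ 0.127405 ≈ 12.74%


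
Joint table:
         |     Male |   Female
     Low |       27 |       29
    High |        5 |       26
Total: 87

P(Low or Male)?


P(Low∨Male) = P(Low) + P(Male) - P(Low∧Male)
= (56 + 32 - 27)/87 = 61/87

P = 61/87 ≈ 70.11%


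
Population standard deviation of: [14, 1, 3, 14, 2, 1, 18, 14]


Mean = 67/8
  (14-67/8)²=2025/64
  (1-67/8)²=3481/64
  (3-67/8)²=1849/64
  (14-67/8)²=2025/64
  (2-67/8)²=2601/64
  (1-67/8)²=3481/64
  (18-67/8)²=5929/64
  (14-67/8)²=2025/64
Σ(x-μ)² = 2927/8
σ² = (2927/8)/8 = 2927/64

σ = √(2927/64) ≈ 6.7627


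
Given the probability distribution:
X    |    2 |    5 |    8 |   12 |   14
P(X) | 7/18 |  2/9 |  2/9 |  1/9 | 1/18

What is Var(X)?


E[X] = 52/9
E[X²] = 434/9
Var(X) = E[X²] - (E[X])² = 434/9 - 2704/81 = 1202/81

Var(X) = 1202/81 ≈ 14.8395


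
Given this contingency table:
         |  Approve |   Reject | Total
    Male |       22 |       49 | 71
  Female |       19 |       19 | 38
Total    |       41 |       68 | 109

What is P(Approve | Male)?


P(Approve | Male) = 22/(22+49) = 22/71

P(Approve|Male) = 22/71 ≈ 30.99%


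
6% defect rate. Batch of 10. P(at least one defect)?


P(all good) = (47/50)^10 = 52599132235830049/97656250000000000
P(≥1 defect) = 45057117764169951/97656250000000000

P = 45057117764169951/97656250000000000 ≈ 46.14%


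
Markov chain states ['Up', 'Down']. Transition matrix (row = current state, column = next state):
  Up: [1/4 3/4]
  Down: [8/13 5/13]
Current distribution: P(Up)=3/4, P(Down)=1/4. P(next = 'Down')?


P(next=Down) = Σᵢ P(now=i)×P(i→Down)
= 3/4×3/4 + 1/4×5/13
= 9/16 + 5/52 = 137/208

P = 137/208 ≈ 0.6587


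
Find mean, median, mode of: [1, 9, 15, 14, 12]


Sorted: [1, 9, 12, 14, 15]
Mean = 51/5
Median = 12
Freq: {1: 1, 9: 1, 15: 1, 14: 1, 12: 1}
Mode: No mode

Mean=51/5, Median=12, Mode=No mode


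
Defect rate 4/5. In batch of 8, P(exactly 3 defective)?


Binomial: P(X=3) = C(8,3)×p^3×(1-p)^5
= 56 × 64/125 × 1/3125 = 3584/390625

P(X=3) = 3584/390625 ≈ 0.92%


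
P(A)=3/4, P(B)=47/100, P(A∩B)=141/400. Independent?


P(A)×P(B) = 141/400
P(A∩B) = 141/400
Equal ✓ → Independent

Yes, independent


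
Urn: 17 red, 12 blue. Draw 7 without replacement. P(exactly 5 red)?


Hypergeometric: C(17,5)×C(12,2)/C(29,7)
= 6188×66/1560780 = 2618/10005

P(X=5) = 2618/10005 ≈ 26.17%


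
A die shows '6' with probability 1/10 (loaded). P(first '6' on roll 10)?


Geometric: P(X=10) = (1-p)^(k-1)×p = (9/10)^9×1/10 = 387420489/10000000000

P(X=10) = 387420489/10000000000 ≈ 3.87%


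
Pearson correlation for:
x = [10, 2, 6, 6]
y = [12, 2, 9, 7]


n=4, Σx=24, Σy=30, Σxy=220, Σx²=176, Σy²=278
r = (4×220 - 24×30)/√((4×176 - 24²)(4×278 - 30²))
= 160/√(128×212) = 160/√27136 ≈ 160/164.7301 ≈ 0.9713

r ≈ 0.9713


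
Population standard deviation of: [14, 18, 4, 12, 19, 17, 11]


Mean = 95/7
  (14-95/7)²=9/49
  (18-95/7)²=961/49
  (4-95/7)²=4489/49
  (12-95/7)²=121/49
  (19-95/7)²=1444/49
  (17-95/7)²=576/49
  (11-95/7)²=324/49
Σ(x-μ)² = 1132/7
σ² = (1132/7)/7 = 1132/49

σ = √(1132/49) ≈ 4.8065


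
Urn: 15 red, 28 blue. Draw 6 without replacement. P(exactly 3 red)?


Hypergeometric: C(15,3)×C(28,3)/C(43,6)
= 455×3276/6096454 = 8190/33497

P(X=3) = 8190/33497 ≈ 24.45%


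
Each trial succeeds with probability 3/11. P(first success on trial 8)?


Geometric: P(X=8) = (1-p)^(k-1)×p = (8/11)^7×3/11 = 6291456/214358881

P(X=8) = 6291456/214358881 ≈ 2.94%


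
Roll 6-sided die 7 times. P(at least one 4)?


P(no 4)^7 = (5/6)^7 = 78125/279936
P(≥1) = 1 - 78125/279936 = 201811/279936

P = 201811/279936 ≈ 72.09%


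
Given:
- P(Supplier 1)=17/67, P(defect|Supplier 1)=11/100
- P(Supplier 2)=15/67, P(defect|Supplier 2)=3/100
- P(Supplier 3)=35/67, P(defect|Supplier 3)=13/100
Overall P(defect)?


P(B) = Σ P(B|Aᵢ)×P(Aᵢ)
  11/100×17/67 = 187/6700
  3/100×15/67 = 9/1340
  13/100×35/67 = 91/1340
Sum = 687/6700

P(defect) = 687/6700 ≈ 10.25%


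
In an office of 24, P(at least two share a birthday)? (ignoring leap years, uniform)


P(all different) = Π(365-i)/365 for i=0..23
= 0.461656
P(match) = 1 - 0.461656 = 0.538344

P ≈ 0.5383 ≈ 53.83%


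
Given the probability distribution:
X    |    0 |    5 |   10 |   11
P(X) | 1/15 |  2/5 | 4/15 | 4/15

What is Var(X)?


E[X] = 38/5
E[X²] = 1034/15
Var(X) = E[X²] - (E[X])² = 1034/15 - 1444/25 = 838/75

Var(X) = 838/75 ≈ 11.1733


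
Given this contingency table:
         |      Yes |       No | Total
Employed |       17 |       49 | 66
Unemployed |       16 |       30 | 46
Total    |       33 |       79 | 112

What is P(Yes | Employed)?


P(Yes | Employed) = 17/(17+49) = 17/66

P(Yes|Employed) = 17/66 ≈ 25.76%


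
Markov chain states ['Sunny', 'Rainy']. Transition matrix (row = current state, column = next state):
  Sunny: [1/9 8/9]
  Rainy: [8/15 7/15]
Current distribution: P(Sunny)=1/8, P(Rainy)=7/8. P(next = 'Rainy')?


P(next=Rainy) = Σᵢ P(now=i)×P(i→Rainy)
= 1/8×8/9 + 7/8×7/15
= 1/9 + 49/120 = 187/360

P = 187/360 ≈ 0.5194


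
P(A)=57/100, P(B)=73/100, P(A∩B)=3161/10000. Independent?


P(A)×P(B) = 4161/10000
P(A∩B) = 3161/10000
Not equal → NOT independent

No, not independent


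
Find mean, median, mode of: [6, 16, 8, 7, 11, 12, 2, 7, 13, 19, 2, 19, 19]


Sorted: [2, 2, 6, 7, 7, 8, 11, 12, 13, 16, 19, 19, 19]
Mean = 141/13
Median = 11
Freq: {6: 1, 16: 1, 8: 1, 7: 2, 11: 1, 12: 1, 2: 2, 13: 1, 19: 3}
Mode: [19]

Mean=141/13, Median=11, Mode=19


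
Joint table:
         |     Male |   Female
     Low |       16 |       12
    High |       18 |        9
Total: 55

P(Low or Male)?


P(Low∨Male) = P(Low) + P(Male) - P(Low∧Male)
= (28 + 34 - 16)/55 = 46/55

P = 46/55 ≈ 83.64%


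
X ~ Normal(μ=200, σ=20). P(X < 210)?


z = (210-200)/20 = 0.5
P(Z < 0.5) = 0.6915

P(X < 210) ≈ 0.6915


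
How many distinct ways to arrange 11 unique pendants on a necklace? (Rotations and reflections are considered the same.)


Free circular arrangements: rotations and reflections both identified.
(n-1)!/2 = 10!/2 = 3628800/2 = 1814400

1814400


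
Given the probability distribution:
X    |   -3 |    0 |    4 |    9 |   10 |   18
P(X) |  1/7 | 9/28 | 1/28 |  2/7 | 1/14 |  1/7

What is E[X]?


E[X] = Σ x·P(X=x)
= (-3)×(1/7) + (0)×(9/28) + (4)×(1/28) + (9)×(2/7) + (10)×(1/14) + (18)×(1/7)
= 39/7

E[X] = 39/7


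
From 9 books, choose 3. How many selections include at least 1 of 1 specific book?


Complement: C(9,3) - C(8,3) = 84 - 56 = 28

28


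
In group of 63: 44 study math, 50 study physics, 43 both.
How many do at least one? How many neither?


|A∪B| = 44+50-43 = 51
Neither = 63-51 = 12

At least one: 51; Neither: 12


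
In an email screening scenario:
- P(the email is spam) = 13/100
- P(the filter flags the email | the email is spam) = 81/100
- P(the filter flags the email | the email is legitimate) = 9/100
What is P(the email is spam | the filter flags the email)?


Using Bayes' theorem:
P(A|B) = P(B|A)·P(A) / P(B)

P(the filter flags the email) = 81/100 × 13/100 + 9/100 × 87/100
= 1053/10000 + 783/10000 = 459/2500

P(the email is spam|the filter flags the email) = (1053/10000) / (459/2500) = 39/68

P(the email is spam|the filter flags the email) = 39/68 ≈ 57.35%


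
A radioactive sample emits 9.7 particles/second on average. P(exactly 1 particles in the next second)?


Poisson(λ=9.7): P(X=1) = e^(-λ)×λ^k/k!
= e^(-9.7) × 9.7^1 / 1!
≈ 6.128349505e-05 × 9.7 / 1 ≈ 0.000594

P(X=1) ≈ 0.000594 ≈ 0.06%


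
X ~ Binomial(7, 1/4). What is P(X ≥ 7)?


P(X ≥ 7) = Σ P(X=i) for i=7..7
P(X=7) = 1/16384
Sum = 1/16384

P(X ≥ 7) = 1/16384 ≈ 0.01%


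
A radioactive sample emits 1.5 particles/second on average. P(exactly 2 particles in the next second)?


Poisson(λ=1.5): P(X=2) = e^(-λ)×λ^k/k!
= e^(-1.5) × 1.5^2 / 2!
≈ 0.2231301601 × 2.25 / 2 ≈ 0.251021

P(X=2) ≈ 0.251021 ≈ 25.10%


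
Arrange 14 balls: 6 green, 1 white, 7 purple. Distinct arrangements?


14!/(6!×1!×7!) = 24024

24024


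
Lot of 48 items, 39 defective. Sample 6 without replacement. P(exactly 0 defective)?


Hypergeometric: C(39,0)×C(9,6)/C(48,6)
= 1×84/12271512 = 7/1022626

P(X=0) = 7/1022626 ≈ 0.00%


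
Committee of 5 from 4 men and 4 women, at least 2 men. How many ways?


Count by #men:
  2M,3W: C(4,2)×C(4,3)=24
  3M,2W: C(4,3)×C(4,2)=24
  4M,1W: C(4,4)×C(4,1)=4
Total = 52

52


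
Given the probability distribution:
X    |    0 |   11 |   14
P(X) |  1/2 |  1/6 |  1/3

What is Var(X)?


E[X] = 13/2
E[X²] = 171/2
Var(X) = E[X²] - (E[X])² = 171/2 - 169/4 = 173/4

Var(X) = 173/4 ≈ 43.2500


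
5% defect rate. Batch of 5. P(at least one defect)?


P(all good) = (19/20)^5 = 2476099/3200000
P(≥1 defect) = 723901/3200000

P = 723901/3200000 ≈ 22.62%


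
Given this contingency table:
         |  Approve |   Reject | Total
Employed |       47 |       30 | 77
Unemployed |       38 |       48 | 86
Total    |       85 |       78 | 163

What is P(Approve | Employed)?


P(Approve | Employed) = 47/(47+30) = 47/77

P(Approve|Employed) = 47/77 ≈ 61.04%


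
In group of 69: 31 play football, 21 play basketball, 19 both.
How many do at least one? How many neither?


|A∪B| = 31+21-19 = 33
Neither = 69-33 = 36

At least one: 33; Neither: 36


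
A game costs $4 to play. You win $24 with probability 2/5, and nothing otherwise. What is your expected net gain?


E[gain] = (24-4)×2/5 + (-4)×3/5
= 8 - 12/5 = 28/5

Expected net gain = $28/5 ≈ $5.60


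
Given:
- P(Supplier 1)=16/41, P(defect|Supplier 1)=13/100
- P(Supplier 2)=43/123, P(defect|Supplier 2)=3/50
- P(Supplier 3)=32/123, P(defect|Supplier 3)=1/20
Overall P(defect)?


P(B) = Σ P(B|Aᵢ)×P(Aᵢ)
  13/100×16/41 = 52/1025
  3/50×43/123 = 43/2050
  1/20×32/123 = 8/615
Sum = 521/6150

P(defect) = 521/6150 ≈ 8.47%


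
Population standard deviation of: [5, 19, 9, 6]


Mean = 39/4
  (5-39/4)²=361/16
  (19-39/4)²=1369/16
  (9-39/4)²=9/16
  (6-39/4)²=225/16
Σ(x-μ)² = 491/4
σ² = (491/4)/4 = 491/16

σ = √(491/16) ≈ 5.5396


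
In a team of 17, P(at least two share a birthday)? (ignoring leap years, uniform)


P(all different) = Π(365-i)/365 for i=0..16
= 0.684992
P(match) = 1 - 0.684992 = 0.315008

P ≈ 0.3150 ≈ 31.50%


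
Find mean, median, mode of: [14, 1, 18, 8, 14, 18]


Sorted: [1, 8, 14, 14, 18, 18]
Mean = 73/6
Median = 14
Freq: {14: 2, 1: 1, 18: 2, 8: 1}
Mode: [14, 18]

Mean=73/6, Median=14, Mode=[14, 18]


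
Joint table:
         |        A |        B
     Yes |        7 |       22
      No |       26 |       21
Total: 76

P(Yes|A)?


P(Yes|A) = 7/(7+26) = 7/33

P = 7/33 ≈ 21.21%


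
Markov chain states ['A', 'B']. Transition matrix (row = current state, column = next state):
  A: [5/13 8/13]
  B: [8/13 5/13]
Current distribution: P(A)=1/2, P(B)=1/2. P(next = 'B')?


P(next=B) = Σᵢ P(now=i)×P(i→B)
= 1/2×8/13 + 1/2×5/13
= 4/13 + 5/26 = 1/2

P = 1/2 ≈ 0.5000
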